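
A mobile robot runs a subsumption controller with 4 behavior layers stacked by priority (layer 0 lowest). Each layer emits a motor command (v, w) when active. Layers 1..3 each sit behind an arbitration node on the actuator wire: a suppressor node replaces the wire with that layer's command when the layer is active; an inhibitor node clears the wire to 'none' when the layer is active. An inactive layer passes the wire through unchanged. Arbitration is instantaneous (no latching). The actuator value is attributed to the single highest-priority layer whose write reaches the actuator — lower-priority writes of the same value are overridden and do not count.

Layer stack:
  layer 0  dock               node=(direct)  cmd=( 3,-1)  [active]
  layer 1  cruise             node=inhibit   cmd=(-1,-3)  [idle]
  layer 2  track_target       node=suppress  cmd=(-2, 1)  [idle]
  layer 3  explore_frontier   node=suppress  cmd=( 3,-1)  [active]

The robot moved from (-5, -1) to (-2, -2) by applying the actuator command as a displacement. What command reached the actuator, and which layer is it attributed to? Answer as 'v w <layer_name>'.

displacement = (-2, -2) − (-5, -1) = (3, -1)
layer 0 (dock) active — direct: (3, -1)
layer 1 (cruise) idle — unchanged: (3, -1)
layer 2 (track_target) idle — unchanged: (3, -1)
layer 3 (explore_frontier) active — suppresses: (3, -1)
→ actuator (3, -1) — from layer 3 (explore_frontier)

3 -1 explore_frontier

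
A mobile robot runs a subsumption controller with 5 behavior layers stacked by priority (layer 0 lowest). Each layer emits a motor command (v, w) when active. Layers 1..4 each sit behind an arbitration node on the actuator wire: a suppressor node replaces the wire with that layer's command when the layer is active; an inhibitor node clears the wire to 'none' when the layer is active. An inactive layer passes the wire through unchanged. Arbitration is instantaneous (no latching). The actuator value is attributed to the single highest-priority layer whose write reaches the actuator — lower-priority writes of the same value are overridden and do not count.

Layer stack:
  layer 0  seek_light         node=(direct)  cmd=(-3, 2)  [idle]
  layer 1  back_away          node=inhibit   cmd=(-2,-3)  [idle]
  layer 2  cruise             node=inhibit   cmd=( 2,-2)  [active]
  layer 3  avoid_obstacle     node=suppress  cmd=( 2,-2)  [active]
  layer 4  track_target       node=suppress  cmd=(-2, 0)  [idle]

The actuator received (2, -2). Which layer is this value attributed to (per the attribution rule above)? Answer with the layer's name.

avoid_obstacle

layer 0 (seek_light) idle — none
layer 1 (back_away) idle — unchanged: none
layer 2 (cruise) active — inhibits: none
layer 3 (avoid_obstacle) active — suppresses: (2, -2)
layer 4 (track_target) idle — unchanged: (2, -2)
→ actuator (2, -2)
last writer: layer 3 = avoid_obstacle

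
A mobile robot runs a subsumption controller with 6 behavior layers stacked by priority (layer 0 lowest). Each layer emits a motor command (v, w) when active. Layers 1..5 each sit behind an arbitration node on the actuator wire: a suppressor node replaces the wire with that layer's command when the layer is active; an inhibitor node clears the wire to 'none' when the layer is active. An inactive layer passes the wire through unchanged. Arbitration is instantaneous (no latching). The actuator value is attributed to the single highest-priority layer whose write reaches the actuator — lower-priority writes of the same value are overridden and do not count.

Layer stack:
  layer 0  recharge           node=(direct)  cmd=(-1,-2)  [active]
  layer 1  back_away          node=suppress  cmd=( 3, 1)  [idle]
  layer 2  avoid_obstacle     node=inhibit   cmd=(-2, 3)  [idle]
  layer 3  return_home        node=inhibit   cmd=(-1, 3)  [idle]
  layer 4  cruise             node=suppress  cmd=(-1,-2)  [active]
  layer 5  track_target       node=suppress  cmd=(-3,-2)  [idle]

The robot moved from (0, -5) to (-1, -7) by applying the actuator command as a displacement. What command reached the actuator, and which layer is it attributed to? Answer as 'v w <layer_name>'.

displacement = (-1, -7) − (0, -5) = (-1, -2)
L0 recharge: active, feeds wire = (-1, -2)
L1 back_away: idle → wire stays (-1, -2)
L2 avoid_obstacle: idle → wire stays (-1, -2)
L3 return_home: idle → wire stays (-1, -2)
L4 cruise: active, suppressor → wire = (-1, -2)
L5 track_target: idle → wire stays (-1, -2)
actuator = (-1, -2) — from layer 4 (cruise)

-1 -2 cruise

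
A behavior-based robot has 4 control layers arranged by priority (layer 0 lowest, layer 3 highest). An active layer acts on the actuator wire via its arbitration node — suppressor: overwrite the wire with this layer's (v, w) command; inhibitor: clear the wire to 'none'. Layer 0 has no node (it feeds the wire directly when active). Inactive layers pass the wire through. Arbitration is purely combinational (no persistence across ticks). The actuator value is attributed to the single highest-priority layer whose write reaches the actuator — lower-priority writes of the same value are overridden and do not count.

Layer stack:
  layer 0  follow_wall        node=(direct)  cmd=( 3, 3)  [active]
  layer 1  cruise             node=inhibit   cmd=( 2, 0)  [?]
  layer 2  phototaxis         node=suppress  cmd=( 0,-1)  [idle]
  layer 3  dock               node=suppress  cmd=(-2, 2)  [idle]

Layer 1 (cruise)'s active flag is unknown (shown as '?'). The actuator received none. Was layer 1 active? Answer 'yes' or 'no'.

If layer 1 is active=yes:
  actuator would be none
If layer 1 is active=no:
  actuator would be (3, 3)
Observed none, so layer 1 was active.

yes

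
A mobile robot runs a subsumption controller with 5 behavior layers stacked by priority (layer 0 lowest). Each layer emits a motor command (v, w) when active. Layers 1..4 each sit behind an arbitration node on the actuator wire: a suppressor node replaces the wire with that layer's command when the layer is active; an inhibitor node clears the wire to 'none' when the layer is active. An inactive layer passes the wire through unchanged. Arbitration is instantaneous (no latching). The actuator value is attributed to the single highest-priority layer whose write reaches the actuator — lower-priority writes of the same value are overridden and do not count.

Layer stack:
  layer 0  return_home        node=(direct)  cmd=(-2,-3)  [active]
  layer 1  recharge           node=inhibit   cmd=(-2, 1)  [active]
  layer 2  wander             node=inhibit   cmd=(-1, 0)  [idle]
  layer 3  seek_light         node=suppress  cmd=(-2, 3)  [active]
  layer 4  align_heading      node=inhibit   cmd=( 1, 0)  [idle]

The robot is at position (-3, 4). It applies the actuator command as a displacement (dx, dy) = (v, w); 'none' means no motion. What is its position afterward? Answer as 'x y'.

-5 7

layer 0 (return_home) active — direct: (-2, -3)
layer 1 (recharge) active — inhibits: none
layer 2 (wander) idle — unchanged: none
layer 3 (seek_light) active — suppresses: (-2, 3)
layer 4 (align_heading) idle — unchanged: (-2, 3)
→ actuator (-2, 3)
position: (-3, 4) + (-2, 3) = (-5, 7)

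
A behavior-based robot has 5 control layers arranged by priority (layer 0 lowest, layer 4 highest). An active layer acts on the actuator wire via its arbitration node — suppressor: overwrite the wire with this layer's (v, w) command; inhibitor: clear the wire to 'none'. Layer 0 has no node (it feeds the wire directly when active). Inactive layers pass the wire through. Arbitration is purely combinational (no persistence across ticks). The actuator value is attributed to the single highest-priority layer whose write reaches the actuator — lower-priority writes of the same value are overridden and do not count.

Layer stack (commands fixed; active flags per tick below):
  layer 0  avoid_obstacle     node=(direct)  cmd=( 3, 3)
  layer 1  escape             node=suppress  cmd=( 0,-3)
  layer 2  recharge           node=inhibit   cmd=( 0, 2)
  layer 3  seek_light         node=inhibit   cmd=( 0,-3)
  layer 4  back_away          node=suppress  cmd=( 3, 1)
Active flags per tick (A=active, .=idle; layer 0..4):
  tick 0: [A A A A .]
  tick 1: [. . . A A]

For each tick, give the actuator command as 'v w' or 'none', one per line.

none
3 1

tick 0:
  layer 0 (avoid_obstacle) active — direct: (3, 3)
  layer 1 (escape) active — suppresses: (0, -3)
  layer 2 (recharge) active — inhibits: none
  layer 3 (seek_light) active — inhibits: none
  layer 4 (back_away) idle — unchanged: none
  → actuator none
tick 1:
  layer 0 (avoid_obstacle) idle — none
  layer 1 (escape) idle — unchanged: none
  layer 2 (recharge) idle — unchanged: none
  layer 3 (seek_light) active — inhibits: none
  layer 4 (back_away) active — suppresses: (3, 1)
  → actuator (3, 1)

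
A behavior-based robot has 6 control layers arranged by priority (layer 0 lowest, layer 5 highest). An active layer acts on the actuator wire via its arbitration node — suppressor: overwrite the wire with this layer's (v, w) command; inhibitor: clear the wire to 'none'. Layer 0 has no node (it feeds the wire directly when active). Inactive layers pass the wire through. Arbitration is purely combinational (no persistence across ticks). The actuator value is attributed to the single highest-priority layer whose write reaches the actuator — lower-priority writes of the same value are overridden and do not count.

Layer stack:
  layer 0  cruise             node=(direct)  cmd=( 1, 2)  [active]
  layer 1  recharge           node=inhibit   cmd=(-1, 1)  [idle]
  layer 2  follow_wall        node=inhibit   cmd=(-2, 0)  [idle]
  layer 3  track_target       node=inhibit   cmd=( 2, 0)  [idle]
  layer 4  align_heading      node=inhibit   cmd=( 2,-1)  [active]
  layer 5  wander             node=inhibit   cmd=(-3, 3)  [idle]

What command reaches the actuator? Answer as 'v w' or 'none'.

layer 0 (cruise) active — direct: (1, 2)
layer 1 (recharge) idle — unchanged: (1, 2)
layer 2 (follow_wall) idle — unchanged: (1, 2)
layer 3 (track_target) idle — unchanged: (1, 2)
layer 4 (align_heading) active — inhibits: none
layer 5 (wander) idle — unchanged: none
→ actuator none

none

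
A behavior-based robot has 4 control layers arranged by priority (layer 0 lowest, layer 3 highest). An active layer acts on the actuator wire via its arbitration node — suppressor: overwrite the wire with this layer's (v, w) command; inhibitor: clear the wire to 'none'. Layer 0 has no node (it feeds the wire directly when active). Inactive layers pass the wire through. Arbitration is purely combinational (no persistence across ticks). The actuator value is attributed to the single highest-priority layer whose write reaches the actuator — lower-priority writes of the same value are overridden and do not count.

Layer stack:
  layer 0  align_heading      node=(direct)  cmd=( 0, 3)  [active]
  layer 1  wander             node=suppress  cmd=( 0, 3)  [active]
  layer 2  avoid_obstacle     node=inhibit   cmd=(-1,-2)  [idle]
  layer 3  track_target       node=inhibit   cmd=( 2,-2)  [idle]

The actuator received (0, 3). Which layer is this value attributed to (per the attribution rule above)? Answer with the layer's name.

wander

[0] align_heading on; wire := (0, 3)
[1] wander on (suppress); wire := (0, 3)
[2] avoid_obstacle off; pass (0, 3)
[3] track_target off; pass (0, 3)
output (0, 3)
last writer: layer 1 = wander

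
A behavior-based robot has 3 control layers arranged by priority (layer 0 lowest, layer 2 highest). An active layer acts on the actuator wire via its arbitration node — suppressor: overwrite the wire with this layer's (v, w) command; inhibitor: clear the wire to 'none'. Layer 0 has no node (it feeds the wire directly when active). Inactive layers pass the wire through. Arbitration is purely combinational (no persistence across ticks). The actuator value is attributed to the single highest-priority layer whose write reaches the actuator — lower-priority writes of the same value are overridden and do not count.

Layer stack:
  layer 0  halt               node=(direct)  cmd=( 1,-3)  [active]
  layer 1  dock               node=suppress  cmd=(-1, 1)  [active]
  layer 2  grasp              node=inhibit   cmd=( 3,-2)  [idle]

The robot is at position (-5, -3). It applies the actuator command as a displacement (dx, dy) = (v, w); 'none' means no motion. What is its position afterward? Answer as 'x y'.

-6 -2

[0] halt on; wire := (1, -3)
[1] dock on (suppress); wire := (-1, 1)
[2] grasp off; pass (-1, 1)
output (-1, 1)
position: (-5, -3) + (-1, 1) = (-6, -2)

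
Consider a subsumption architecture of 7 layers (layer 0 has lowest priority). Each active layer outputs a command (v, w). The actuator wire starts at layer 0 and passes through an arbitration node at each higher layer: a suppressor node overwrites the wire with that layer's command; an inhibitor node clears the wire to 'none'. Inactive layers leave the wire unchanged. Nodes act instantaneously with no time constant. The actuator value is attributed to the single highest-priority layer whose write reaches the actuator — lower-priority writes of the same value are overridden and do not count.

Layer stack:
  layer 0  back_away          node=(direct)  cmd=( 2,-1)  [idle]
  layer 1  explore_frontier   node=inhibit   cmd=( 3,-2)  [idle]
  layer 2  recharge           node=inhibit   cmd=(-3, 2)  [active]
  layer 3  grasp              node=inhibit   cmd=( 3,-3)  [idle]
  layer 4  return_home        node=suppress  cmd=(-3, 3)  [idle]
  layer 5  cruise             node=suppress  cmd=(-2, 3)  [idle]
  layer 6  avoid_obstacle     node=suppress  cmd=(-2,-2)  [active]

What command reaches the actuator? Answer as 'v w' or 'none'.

-2 -2

L0 back_away: idle → wire = none
L1 explore_frontier: idle → wire stays none
L2 recharge: active, inhibitor → wire = none
L3 grasp: idle → wire stays none
L4 return_home: idle → wire stays none
L5 cruise: idle → wire stays none
L6 avoid_obstacle: active, suppressor → wire = (-2, -2)
actuator = (-2, -2)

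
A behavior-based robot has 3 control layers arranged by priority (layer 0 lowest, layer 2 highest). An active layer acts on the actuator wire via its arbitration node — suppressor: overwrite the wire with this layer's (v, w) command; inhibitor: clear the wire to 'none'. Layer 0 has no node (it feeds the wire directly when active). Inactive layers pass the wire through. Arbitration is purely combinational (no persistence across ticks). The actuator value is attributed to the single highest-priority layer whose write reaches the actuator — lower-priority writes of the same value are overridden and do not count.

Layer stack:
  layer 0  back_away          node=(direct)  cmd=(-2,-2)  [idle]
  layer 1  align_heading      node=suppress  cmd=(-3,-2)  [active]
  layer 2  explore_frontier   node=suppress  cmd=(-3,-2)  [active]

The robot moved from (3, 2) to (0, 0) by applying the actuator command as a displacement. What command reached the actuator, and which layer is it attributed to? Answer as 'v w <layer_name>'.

displacement = (0, 0) − (3, 2) = (-3, -2)
L0 back_away: idle → wire = none
L1 align_heading: active, suppressor → wire = (-3, -2)
L2 explore_frontier: active, suppressor → wire = (-3, -2)
actuator = (-3, -2) — from layer 2 (explore_frontier)

-3 -2 explore_frontier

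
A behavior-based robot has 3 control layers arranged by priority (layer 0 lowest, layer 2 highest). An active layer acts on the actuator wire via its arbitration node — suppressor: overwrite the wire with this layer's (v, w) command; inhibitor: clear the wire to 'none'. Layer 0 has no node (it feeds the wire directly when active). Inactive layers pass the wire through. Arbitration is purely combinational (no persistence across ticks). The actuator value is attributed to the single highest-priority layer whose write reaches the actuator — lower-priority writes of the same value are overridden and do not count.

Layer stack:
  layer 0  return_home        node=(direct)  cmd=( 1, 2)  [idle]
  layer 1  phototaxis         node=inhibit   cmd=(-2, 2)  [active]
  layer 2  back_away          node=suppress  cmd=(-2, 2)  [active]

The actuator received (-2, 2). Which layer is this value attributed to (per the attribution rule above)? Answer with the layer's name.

back_away

L0 return_home: idle → wire = none
L1 phototaxis: active, inhibitor → wire = none
L2 back_away: active, suppressor → wire = (-2, 2)
actuator = (-2, 2)
last writer: layer 2 = back_away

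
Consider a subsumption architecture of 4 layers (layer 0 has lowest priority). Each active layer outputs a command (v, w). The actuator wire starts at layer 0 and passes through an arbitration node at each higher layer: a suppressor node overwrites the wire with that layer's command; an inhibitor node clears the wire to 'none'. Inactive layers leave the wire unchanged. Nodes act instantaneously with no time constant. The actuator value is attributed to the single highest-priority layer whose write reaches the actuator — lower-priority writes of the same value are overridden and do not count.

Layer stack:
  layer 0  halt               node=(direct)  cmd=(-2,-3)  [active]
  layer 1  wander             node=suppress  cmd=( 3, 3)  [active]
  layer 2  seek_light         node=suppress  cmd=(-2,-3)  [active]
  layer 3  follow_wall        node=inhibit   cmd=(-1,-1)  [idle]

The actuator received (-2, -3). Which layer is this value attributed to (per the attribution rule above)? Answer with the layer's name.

L0 halt: active, feeds wire = (-2, -3)
L1 wander: active, suppressor → wire = (3, 3)
L2 seek_light: active, suppressor → wire = (-2, -3)
L3 follow_wall: idle → wire stays (-2, -3)
actuator = (-2, -3)
last writer: layer 2 = seek_light

seek_light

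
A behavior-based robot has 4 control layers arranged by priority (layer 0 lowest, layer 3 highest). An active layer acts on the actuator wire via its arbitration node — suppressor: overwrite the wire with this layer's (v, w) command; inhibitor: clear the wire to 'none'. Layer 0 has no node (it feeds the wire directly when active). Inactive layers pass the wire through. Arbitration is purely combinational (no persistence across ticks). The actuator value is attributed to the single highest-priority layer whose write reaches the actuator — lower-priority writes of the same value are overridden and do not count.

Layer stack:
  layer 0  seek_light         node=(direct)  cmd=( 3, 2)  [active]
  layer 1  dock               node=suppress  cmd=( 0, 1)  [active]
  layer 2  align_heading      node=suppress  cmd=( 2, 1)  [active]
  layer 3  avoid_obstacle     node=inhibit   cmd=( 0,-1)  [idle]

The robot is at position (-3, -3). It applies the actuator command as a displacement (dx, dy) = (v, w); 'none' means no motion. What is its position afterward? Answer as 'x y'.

-1 -2

[0] seek_light on; wire := (3, 2)
[1] dock on (suppress); wire := (0, 1)
[2] align_heading on (suppress); wire := (2, 1)
[3] avoid_obstacle off; pass (2, 1)
output (2, 1)
position: (-3, -3) + (2, 1) = (-1, -2)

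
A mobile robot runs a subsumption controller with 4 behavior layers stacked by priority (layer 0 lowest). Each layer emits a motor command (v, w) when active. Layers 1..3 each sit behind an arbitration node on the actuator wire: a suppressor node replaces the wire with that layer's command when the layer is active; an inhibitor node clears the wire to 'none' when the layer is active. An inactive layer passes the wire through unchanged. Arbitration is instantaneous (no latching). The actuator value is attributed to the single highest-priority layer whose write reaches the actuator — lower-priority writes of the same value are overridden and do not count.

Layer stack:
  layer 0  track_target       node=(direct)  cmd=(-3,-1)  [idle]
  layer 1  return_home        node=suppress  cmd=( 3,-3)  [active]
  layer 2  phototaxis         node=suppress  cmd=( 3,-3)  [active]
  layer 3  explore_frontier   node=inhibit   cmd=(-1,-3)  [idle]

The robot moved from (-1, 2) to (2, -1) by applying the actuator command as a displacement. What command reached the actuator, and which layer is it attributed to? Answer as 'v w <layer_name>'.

3 -3 phototaxis

displacement = (2, -1) − (-1, 2) = (3, -3)
L0 track_target: idle → wire = none
L1 return_home: active, suppressor → wire = (3, -3)
L2 phototaxis: active, suppressor → wire = (3, -3)
L3 explore_frontier: idle → wire stays (3, -3)
actuator = (3, -3) — from layer 2 (phototaxis)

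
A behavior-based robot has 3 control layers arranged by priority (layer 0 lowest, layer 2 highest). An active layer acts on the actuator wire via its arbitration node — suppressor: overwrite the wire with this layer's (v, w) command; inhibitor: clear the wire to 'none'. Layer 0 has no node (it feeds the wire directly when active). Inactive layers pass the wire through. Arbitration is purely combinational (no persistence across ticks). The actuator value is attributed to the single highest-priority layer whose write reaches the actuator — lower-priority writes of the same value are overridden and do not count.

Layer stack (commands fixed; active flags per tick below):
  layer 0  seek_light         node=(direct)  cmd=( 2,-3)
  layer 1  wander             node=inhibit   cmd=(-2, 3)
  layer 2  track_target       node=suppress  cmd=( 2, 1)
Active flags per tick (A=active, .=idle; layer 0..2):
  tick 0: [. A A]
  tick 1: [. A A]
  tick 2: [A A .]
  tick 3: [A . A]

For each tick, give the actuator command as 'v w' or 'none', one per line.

2 1
2 1
none
2 1

tick 0:
  L0 seek_light: idle → wire = none
  L1 wander: active, inhibitor → wire = none
  L2 track_target: active, suppressor → wire = (2, 1)
  actuator = (2, 1)
tick 1:
  L0 seek_light: idle → wire = none
  L1 wander: active, inhibitor → wire = none
  L2 track_target: active, suppressor → wire = (2, 1)
  actuator = (2, 1)
tick 2:
  L0 seek_light: active, feeds wire = (2, -3)
  L1 wander: active, inhibitor → wire = none
  L2 track_target: idle → wire stays none
  actuator = none
tick 3:
  L0 seek_light: active, feeds wire = (2, -3)
  L1 wander: idle → wire stays (2, -3)
  L2 track_target: active, suppressor → wire = (2, 1)
  actuator = (2, 1)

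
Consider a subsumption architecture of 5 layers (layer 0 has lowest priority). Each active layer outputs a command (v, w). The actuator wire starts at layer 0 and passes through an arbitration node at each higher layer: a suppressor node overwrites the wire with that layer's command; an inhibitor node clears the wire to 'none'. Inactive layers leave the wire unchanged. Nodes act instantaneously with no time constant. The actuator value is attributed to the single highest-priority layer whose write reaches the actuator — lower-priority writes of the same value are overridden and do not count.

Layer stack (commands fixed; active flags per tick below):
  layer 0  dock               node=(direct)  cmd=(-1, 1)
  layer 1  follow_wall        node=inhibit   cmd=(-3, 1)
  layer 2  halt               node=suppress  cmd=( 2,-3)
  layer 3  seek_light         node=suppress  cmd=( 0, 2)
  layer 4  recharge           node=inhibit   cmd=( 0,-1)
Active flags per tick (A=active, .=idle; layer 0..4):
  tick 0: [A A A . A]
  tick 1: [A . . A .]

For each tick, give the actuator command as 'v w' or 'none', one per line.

tick 0:
  layer 0 (dock) active — direct: (-1, 1)
  layer 1 (follow_wall) active — inhibits: none
  layer 2 (halt) active — suppresses: (2, -3)
  layer 3 (seek_light) idle — unchanged: (2, -3)
  layer 4 (recharge) active — inhibits: none
  → actuator none
tick 1:
  layer 0 (dock) active — direct: (-1, 1)
  layer 1 (follow_wall) idle — unchanged: (-1, 1)
  layer 2 (halt) idle — unchanged: (-1, 1)
  layer 3 (seek_light) active — suppresses: (0, 2)
  layer 4 (recharge) idle — unchanged: (0, 2)
  → actuator (0, 2)

none
0 2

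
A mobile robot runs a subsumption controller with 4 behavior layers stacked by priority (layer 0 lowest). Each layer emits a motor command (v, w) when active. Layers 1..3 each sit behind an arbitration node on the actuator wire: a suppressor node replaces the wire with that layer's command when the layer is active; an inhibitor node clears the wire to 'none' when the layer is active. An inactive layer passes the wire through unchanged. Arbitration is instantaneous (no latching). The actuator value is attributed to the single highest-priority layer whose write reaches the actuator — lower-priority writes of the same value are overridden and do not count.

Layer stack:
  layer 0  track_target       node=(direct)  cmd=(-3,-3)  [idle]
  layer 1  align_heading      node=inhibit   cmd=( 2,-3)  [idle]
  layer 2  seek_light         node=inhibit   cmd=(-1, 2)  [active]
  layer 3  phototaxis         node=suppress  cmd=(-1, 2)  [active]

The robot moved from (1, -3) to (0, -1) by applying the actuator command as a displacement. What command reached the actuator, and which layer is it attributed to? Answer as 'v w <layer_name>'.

-1 2 phototaxis

displacement = (0, -1) − (1, -3) = (-1, 2)
L0 track_target: idle → wire = none
L1 align_heading: idle → wire stays none
L2 seek_light: active, inhibitor → wire = none
L3 phototaxis: active, suppressor → wire = (-1, 2)
actuator = (-1, 2) — from layer 3 (phototaxis)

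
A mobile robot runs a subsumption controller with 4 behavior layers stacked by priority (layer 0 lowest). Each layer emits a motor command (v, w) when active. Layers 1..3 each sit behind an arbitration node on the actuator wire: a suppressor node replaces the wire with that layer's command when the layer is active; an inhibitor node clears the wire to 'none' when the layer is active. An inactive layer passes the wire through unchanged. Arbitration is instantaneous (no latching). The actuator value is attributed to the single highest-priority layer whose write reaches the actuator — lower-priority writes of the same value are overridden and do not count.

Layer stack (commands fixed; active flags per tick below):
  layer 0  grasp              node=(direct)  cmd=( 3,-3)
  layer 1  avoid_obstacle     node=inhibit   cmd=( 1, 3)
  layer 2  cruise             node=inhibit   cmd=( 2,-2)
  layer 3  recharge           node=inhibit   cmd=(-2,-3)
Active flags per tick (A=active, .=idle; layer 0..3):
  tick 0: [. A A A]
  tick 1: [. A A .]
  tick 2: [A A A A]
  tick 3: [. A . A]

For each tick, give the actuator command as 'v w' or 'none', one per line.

tick 0:
  L0 grasp: idle → wire = none
  L1 avoid_obstacle: active, inhibitor → wire = none
  L2 cruise: active, inhibitor → wire = none
  L3 recharge: active, inhibitor → wire = none
  actuator = none
tick 1:
  L0 grasp: idle → wire = none
  L1 avoid_obstacle: active, inhibitor → wire = none
  L2 cruise: active, inhibitor → wire = none
  L3 recharge: idle → wire stays none
  actuator = none
tick 2:
  L0 grasp: active, feeds wire = (3, -3)
  L1 avoid_obstacle: active, inhibitor → wire = none
  L2 cruise: active, inhibitor → wire = none
  L3 recharge: active, inhibitor → wire = none
  actuator = none
tick 3:
  L0 grasp: idle → wire = none
  L1 avoid_obstacle: active, inhibitor → wire = none
  L2 cruise: idle → wire stays none
  L3 recharge: active, inhibitor → wire = none
  actuator = none

none
none
none
none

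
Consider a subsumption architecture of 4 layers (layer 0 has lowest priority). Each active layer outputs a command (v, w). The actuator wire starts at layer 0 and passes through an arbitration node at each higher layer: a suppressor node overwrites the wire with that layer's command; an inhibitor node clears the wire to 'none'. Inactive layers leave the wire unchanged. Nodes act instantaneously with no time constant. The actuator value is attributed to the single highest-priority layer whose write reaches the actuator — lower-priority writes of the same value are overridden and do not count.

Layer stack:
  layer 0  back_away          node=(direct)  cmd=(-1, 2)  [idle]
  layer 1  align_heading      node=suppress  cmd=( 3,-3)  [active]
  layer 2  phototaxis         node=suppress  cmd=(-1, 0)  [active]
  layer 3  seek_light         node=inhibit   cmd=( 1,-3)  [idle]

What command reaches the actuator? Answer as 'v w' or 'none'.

layer 0 (back_away) idle — none
layer 1 (align_heading) active — suppresses: (3, -3)
layer 2 (phototaxis) active — suppresses: (-1, 0)
layer 3 (seek_light) idle — unchanged: (-1, 0)
→ actuator (-1, 0)

-1 0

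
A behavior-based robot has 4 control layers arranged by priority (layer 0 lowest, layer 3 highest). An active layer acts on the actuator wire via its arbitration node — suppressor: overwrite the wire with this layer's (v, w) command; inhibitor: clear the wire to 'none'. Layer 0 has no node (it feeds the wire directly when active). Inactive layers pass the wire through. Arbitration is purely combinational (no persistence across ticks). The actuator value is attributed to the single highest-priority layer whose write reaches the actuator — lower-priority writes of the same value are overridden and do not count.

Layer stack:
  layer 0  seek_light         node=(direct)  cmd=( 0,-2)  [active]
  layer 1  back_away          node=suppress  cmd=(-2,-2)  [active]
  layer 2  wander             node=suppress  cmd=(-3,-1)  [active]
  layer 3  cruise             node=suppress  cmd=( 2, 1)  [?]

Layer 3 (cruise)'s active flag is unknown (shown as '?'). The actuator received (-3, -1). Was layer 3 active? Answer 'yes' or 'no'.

no

If layer 3 is active=yes:
  actuator would be (2, 1)
If layer 3 is active=no:
  actuator would be (-3, -1)
Observed (-3, -1), so layer 3 was idle.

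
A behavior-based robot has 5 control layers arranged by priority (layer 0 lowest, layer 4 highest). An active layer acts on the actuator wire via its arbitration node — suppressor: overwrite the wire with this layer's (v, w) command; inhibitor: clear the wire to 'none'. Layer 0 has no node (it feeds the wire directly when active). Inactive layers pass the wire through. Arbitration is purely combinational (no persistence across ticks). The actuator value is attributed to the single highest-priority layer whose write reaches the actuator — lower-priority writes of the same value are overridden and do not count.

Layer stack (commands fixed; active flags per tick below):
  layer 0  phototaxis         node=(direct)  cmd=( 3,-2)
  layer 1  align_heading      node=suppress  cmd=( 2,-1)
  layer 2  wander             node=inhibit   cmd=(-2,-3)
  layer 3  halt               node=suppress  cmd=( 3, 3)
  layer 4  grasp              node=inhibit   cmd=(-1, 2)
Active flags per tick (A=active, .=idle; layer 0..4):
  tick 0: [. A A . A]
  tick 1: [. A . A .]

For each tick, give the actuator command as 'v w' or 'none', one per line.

none
3 3

tick 0:
  L0 phototaxis: idle → wire = none
  L1 align_heading: active, suppressor → wire = (2, -1)
  L2 wander: active, inhibitor → wire = none
  L3 halt: idle → wire stays none
  L4 grasp: active, inhibitor → wire = none
  actuator = none
tick 1:
  L0 phototaxis: idle → wire = none
  L1 align_heading: active, suppressor → wire = (2, -1)
  L2 wander: idle → wire stays (2, -1)
  L3 halt: active, suppressor → wire = (3, 3)
  L4 grasp: idle → wire stays (3, 3)
  actuator = (3, 3)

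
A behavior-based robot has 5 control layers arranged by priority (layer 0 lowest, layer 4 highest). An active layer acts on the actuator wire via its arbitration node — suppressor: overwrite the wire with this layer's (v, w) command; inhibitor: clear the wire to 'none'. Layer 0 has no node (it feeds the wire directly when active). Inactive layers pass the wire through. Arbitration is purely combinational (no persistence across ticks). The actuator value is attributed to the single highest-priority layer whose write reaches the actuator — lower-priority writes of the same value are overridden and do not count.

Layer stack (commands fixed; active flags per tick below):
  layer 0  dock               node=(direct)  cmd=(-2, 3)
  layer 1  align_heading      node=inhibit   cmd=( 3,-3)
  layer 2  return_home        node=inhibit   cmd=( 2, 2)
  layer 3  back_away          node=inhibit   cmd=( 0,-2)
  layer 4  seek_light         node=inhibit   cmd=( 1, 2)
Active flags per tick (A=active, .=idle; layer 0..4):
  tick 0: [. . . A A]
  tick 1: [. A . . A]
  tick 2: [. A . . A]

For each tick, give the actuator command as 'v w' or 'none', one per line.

tick 0:
  layer 0 (dock) idle — none
  layer 1 (align_heading) idle — unchanged: none
  layer 2 (return_home) idle — unchanged: none
  layer 3 (back_away) active — inhibits: none
  layer 4 (seek_light) active — inhibits: none
  → actuator none
tick 1:
  layer 0 (dock) idle — none
  layer 1 (align_heading) active — inhibits: none
  layer 2 (return_home) idle — unchanged: none
  layer 3 (back_away) idle — unchanged: none
  layer 4 (seek_light) active — inhibits: none
  → actuator none
tick 2:
  layer 0 (dock) idle — none
  layer 1 (align_heading) active — inhibits: none
  layer 2 (return_home) idle — unchanged: none
  layer 3 (back_away) idle — unchanged: none
  layer 4 (seek_light) active — inhibits: none
  → actuator none

none
none
none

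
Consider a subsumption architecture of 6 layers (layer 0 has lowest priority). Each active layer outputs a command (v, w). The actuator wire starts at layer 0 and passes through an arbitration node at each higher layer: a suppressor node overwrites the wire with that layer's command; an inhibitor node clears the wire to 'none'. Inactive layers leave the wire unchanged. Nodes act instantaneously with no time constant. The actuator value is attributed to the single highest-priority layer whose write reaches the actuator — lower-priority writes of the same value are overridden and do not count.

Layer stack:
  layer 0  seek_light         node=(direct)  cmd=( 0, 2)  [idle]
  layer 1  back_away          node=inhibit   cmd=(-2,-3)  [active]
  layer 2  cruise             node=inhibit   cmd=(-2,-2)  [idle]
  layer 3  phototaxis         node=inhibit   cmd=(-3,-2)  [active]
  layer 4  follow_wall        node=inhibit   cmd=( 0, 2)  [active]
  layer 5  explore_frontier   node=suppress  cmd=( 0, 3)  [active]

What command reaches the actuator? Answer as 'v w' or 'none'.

layer 0 (seek_light) idle — none
layer 1 (back_away) active — inhibits: none
layer 2 (cruise) idle — unchanged: none
layer 3 (phototaxis) active — inhibits: none
layer 4 (follow_wall) active — inhibits: none
layer 5 (explore_frontier) active — suppresses: (0, 3)
→ actuator (0, 3)

0 3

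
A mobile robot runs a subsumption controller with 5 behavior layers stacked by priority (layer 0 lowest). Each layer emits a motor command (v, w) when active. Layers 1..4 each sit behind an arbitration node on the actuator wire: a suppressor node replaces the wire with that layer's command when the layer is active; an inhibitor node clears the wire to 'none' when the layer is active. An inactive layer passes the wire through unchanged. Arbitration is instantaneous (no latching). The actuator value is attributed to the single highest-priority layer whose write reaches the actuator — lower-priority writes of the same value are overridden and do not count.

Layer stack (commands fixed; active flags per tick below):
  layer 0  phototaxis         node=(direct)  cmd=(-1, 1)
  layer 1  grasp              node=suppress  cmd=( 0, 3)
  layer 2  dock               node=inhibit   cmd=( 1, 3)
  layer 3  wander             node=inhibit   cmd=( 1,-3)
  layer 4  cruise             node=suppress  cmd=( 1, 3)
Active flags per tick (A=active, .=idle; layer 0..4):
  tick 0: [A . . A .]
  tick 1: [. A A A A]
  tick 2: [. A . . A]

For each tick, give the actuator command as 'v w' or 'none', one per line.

none
1 3
1 3

tick 0:
  layer 0 (phototaxis) active — direct: (-1, 1)
  layer 1 (grasp) idle — unchanged: (-1, 1)
  layer 2 (dock) idle — unchanged: (-1, 1)
  layer 3 (wander) active — inhibits: none
  layer 4 (cruise) idle — unchanged: none
  → actuator none
tick 1:
  layer 0 (phototaxis) idle — none
  layer 1 (grasp) active — suppresses: (0, 3)
  layer 2 (dock) active — inhibits: none
  layer 3 (wander) active — inhibits: none
  layer 4 (cruise) active — suppresses: (1, 3)
  → actuator (1, 3)
tick 2:
  layer 0 (phototaxis) idle — none
  layer 1 (grasp) active — suppresses: (0, 3)
  layer 2 (dock) idle — unchanged: (0, 3)
  layer 3 (wander) idle — unchanged: (0, 3)
  layer 4 (cruise) active — suppresses: (1, 3)
  → actuator (1, 3)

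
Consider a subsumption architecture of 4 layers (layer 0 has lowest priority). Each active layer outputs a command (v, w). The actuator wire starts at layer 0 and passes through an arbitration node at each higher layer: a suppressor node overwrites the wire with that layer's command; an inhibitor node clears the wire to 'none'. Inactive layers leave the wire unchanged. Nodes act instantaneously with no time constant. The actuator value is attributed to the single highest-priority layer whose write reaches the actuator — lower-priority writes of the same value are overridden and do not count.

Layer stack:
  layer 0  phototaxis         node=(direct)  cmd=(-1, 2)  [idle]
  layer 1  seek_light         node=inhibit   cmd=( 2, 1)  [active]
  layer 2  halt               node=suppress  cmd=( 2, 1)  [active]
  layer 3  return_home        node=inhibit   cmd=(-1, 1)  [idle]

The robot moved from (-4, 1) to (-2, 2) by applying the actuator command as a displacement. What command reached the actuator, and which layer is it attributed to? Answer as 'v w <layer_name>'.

displacement = (-2, 2) − (-4, 1) = (2, 1)
L0 phototaxis: idle → wire = none
L1 seek_light: active, inhibitor → wire = none
L2 halt: active, suppressor → wire = (2, 1)
L3 return_home: idle → wire stays (2, 1)
actuator = (2, 1) — from layer 2 (halt)

2 1 halt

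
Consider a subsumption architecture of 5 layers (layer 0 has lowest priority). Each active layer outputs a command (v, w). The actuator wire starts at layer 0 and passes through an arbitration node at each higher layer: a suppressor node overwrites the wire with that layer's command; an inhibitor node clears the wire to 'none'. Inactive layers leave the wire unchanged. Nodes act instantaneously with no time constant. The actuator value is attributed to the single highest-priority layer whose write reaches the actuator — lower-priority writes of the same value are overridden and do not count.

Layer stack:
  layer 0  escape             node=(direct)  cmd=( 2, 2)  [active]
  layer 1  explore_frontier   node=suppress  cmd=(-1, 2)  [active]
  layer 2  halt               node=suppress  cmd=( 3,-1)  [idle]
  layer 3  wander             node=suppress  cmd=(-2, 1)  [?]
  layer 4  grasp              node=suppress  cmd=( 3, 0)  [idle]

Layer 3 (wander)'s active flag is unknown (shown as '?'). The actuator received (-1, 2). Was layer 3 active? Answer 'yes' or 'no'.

If layer 3 is active=yes:
  actuator would be (-2, 1)
If layer 3 is active=no:
  actuator would be (-1, 2)
Observed (-1, 2), so layer 3 was idle.

no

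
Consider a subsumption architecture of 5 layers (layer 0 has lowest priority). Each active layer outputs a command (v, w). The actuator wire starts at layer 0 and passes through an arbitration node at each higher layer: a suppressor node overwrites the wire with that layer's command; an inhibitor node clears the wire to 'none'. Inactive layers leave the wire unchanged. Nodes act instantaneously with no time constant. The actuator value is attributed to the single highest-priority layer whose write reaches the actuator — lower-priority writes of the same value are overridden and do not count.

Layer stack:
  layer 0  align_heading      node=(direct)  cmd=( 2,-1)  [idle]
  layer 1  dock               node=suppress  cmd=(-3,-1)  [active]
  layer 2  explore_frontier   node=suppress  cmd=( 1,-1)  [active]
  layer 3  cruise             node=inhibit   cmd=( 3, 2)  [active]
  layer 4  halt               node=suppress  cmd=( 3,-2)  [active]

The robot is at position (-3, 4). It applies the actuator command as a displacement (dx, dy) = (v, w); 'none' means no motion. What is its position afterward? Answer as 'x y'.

0 2

layer 0 (align_heading) idle — none
layer 1 (dock) active — suppresses: (-3, -1)
layer 2 (explore_frontier) active — suppresses: (1, -1)
layer 3 (cruise) active — inhibits: none
layer 4 (halt) active — suppresses: (3, -2)
→ actuator (3, -2)
position: (-3, 4) + (3, -2) = (0, 2)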